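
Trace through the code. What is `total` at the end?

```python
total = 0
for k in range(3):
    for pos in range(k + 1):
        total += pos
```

Let's trace through this code step by step.

Initialize: total = 0
Entering loop: for k in range(3):

After execution: total = 4
4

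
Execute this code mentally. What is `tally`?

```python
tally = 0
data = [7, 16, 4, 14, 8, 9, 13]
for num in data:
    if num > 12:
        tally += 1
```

Let's trace through this code step by step.

Initialize: tally = 0
Initialize: data = [7, 16, 4, 14, 8, 9, 13]
Entering loop: for num in data:

After execution: tally = 3
3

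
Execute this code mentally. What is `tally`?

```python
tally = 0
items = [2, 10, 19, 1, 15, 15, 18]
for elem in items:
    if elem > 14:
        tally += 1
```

Let's trace through this code step by step.

Initialize: tally = 0
Initialize: items = [2, 10, 19, 1, 15, 15, 18]
Entering loop: for elem in items:

After execution: tally = 4
4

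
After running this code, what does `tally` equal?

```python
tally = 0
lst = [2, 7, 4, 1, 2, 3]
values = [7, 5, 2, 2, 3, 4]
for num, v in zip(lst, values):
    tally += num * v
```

Let's trace through this code step by step.

Initialize: tally = 0
Initialize: lst = [2, 7, 4, 1, 2, 3]
Initialize: values = [7, 5, 2, 2, 3, 4]
Entering loop: for num, v in zip(lst, values):

After execution: tally = 77
77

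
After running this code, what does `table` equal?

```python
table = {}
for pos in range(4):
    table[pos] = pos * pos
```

Let's trace through this code step by step.

Initialize: table = {}
Entering loop: for pos in range(4):

After execution: table = {0: 0, 1: 1, 2: 4, 3: 9}
{0: 0, 1: 1, 2: 4, 3: 9}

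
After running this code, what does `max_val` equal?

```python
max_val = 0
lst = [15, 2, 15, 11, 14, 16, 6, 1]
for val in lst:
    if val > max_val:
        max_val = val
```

Let's trace through this code step by step.

Initialize: max_val = 0
Initialize: lst = [15, 2, 15, 11, 14, 16, 6, 1]
Entering loop: for val in lst:

After execution: max_val = 16
16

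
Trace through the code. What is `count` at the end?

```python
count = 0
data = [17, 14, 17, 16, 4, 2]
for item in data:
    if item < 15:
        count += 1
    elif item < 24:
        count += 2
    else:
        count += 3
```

Let's trace through this code step by step.

Initialize: count = 0
Initialize: data = [17, 14, 17, 16, 4, 2]
Entering loop: for item in data:

After execution: count = 9
9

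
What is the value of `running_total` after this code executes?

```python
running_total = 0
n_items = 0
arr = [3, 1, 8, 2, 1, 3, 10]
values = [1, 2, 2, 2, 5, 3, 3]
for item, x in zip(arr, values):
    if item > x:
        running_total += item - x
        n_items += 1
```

Let's trace through this code step by step.

Initialize: running_total = 0
Initialize: n_items = 0
Initialize: arr = [3, 1, 8, 2, 1, 3, 10]
Initialize: values = [1, 2, 2, 2, 5, 3, 3]
Entering loop: for item, x in zip(arr, values):

After execution: running_total = 15
15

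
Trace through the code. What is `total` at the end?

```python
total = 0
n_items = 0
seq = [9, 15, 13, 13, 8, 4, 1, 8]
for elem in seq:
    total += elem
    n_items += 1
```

Let's trace through this code step by step.

Initialize: total = 0
Initialize: n_items = 0
Initialize: seq = [9, 15, 13, 13, 8, 4, 1, 8]
Entering loop: for elem in seq:

After execution: total = 71
71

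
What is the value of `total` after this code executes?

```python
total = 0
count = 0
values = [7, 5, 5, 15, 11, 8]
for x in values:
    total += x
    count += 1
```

Let's trace through this code step by step.

Initialize: total = 0
Initialize: count = 0
Initialize: values = [7, 5, 5, 15, 11, 8]
Entering loop: for x in values:

After execution: total = 51
51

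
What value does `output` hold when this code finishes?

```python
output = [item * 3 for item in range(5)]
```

Let's trace through this code step by step.

Initialize: output = [item * 3 for item in range(5)]

After execution: output = [0, 3, 6, 9, 12]
[0, 3, 6, 9, 12]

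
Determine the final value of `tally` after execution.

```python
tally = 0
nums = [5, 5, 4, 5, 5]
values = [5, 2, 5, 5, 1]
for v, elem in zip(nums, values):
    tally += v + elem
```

Let's trace through this code step by step.

Initialize: tally = 0
Initialize: nums = [5, 5, 4, 5, 5]
Initialize: values = [5, 2, 5, 5, 1]
Entering loop: for v, elem in zip(nums, values):

After execution: tally = 42
42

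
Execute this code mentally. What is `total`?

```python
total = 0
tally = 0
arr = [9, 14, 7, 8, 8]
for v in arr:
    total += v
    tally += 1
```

Let's trace through this code step by step.

Initialize: total = 0
Initialize: tally = 0
Initialize: arr = [9, 14, 7, 8, 8]
Entering loop: for v in arr:

After execution: total = 46
46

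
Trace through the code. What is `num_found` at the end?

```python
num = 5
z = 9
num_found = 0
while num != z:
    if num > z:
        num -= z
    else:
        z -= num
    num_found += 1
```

Let's trace through this code step by step.

Initialize: num = 5
Initialize: z = 9
Initialize: num_found = 0
Entering loop: while num != z:

After execution: num_found = 5
5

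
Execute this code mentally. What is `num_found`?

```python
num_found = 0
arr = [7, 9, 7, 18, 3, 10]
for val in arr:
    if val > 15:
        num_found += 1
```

Let's trace through this code step by step.

Initialize: num_found = 0
Initialize: arr = [7, 9, 7, 18, 3, 10]
Entering loop: for val in arr:

After execution: num_found = 1
1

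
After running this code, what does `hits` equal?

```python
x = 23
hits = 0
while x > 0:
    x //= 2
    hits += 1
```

Let's trace through this code step by step.

Initialize: x = 23
Initialize: hits = 0
Entering loop: while x > 0:

After execution: hits = 5
5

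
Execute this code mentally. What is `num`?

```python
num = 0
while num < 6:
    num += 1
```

Let's trace through this code step by step.

Initialize: num = 0
Entering loop: while num < 6:

After execution: num = 6
6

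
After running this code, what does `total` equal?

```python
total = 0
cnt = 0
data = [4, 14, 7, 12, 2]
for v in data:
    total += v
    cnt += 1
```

Let's trace through this code step by step.

Initialize: total = 0
Initialize: cnt = 0
Initialize: data = [4, 14, 7, 12, 2]
Entering loop: for v in data:

After execution: total = 39
39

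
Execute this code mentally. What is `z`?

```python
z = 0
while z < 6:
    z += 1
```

Let's trace through this code step by step.

Initialize: z = 0
Entering loop: while z < 6:

After execution: z = 6
6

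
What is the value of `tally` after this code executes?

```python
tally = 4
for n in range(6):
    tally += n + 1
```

Let's trace through this code step by step.

Initialize: tally = 4
Entering loop: for n in range(6):

After execution: tally = 25
25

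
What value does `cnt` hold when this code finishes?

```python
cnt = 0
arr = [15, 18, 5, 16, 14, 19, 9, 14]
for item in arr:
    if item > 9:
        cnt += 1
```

Let's trace through this code step by step.

Initialize: cnt = 0
Initialize: arr = [15, 18, 5, 16, 14, 19, 9, 14]
Entering loop: for item in arr:

After execution: cnt = 6
6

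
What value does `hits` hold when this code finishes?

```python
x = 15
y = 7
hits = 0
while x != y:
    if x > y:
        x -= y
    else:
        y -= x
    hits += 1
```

Let's trace through this code step by step.

Initialize: x = 15
Initialize: y = 7
Initialize: hits = 0
Entering loop: while x != y:

After execution: hits = 8
8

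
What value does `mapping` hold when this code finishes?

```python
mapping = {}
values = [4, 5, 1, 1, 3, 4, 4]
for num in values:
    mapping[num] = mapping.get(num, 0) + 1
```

Let's trace through this code step by step.

Initialize: mapping = {}
Initialize: values = [4, 5, 1, 1, 3, 4, 4]
Entering loop: for num in values:

After execution: mapping = {4: 3, 5: 1, 1: 2, 3: 1}
{4: 3, 5: 1, 1: 2, 3: 1}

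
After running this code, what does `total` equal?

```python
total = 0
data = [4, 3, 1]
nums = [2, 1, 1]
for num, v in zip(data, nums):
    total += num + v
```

Let's trace through this code step by step.

Initialize: total = 0
Initialize: data = [4, 3, 1]
Initialize: nums = [2, 1, 1]
Entering loop: for num, v in zip(data, nums):

After execution: total = 12
12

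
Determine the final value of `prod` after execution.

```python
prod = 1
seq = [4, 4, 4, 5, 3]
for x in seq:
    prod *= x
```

Let's trace through this code step by step.

Initialize: prod = 1
Initialize: seq = [4, 4, 4, 5, 3]
Entering loop: for x in seq:

After execution: prod = 960
960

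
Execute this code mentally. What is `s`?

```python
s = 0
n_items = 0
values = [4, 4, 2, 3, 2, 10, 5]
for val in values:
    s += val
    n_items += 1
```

Let's trace through this code step by step.

Initialize: s = 0
Initialize: n_items = 0
Initialize: values = [4, 4, 2, 3, 2, 10, 5]
Entering loop: for val in values:

After execution: s = 30
30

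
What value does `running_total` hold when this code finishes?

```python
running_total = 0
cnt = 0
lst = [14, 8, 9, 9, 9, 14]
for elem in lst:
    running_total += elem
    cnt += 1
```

Let's trace through this code step by step.

Initialize: running_total = 0
Initialize: cnt = 0
Initialize: lst = [14, 8, 9, 9, 9, 14]
Entering loop: for elem in lst:

After execution: running_total = 63
63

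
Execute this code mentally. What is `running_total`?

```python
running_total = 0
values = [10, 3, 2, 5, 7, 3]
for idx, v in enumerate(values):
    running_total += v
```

Let's trace through this code step by step.

Initialize: running_total = 0
Initialize: values = [10, 3, 2, 5, 7, 3]
Entering loop: for idx, v in enumerate(values):

After execution: running_total = 30
30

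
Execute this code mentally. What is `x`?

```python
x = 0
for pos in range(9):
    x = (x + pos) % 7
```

Let's trace through this code step by step.

Initialize: x = 0
Entering loop: for pos in range(9):

After execution: x = 1
1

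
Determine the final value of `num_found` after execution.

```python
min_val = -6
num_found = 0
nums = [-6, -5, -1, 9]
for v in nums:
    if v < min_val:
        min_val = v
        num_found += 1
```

Let's trace through this code step by step.

Initialize: min_val = -6
Initialize: num_found = 0
Initialize: nums = [-6, -5, -1, 9]
Entering loop: for v in nums:

After execution: num_found = 0
0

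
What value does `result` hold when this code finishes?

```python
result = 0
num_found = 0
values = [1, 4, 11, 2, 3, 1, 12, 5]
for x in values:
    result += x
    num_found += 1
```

Let's trace through this code step by step.

Initialize: result = 0
Initialize: num_found = 0
Initialize: values = [1, 4, 11, 2, 3, 1, 12, 5]
Entering loop: for x in values:

After execution: result = 39
39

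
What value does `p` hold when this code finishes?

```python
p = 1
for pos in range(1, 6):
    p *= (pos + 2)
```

Let's trace through this code step by step.

Initialize: p = 1
Entering loop: for pos in range(1, 6):

After execution: p = 2520
2520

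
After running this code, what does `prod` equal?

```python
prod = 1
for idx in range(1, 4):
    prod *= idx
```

Let's trace through this code step by step.

Initialize: prod = 1
Entering loop: for idx in range(1, 4):

After execution: prod = 6
6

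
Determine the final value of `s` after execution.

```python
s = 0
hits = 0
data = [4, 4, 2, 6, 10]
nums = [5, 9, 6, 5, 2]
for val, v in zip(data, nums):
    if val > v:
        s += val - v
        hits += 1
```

Let's trace through this code step by step.

Initialize: s = 0
Initialize: hits = 0
Initialize: data = [4, 4, 2, 6, 10]
Initialize: nums = [5, 9, 6, 5, 2]
Entering loop: for val, v in zip(data, nums):

After execution: s = 9
9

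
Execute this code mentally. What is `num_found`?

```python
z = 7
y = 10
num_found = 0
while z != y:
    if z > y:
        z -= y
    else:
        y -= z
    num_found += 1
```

Let's trace through this code step by step.

Initialize: z = 7
Initialize: y = 10
Initialize: num_found = 0
Entering loop: while z != y:

After execution: num_found = 5
5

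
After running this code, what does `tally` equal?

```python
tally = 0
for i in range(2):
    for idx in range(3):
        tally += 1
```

Let's trace through this code step by step.

Initialize: tally = 0
Entering loop: for i in range(2):

After execution: tally = 6
6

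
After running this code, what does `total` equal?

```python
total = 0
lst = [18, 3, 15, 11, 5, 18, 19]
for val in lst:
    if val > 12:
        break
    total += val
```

Let's trace through this code step by step.

Initialize: total = 0
Initialize: lst = [18, 3, 15, 11, 5, 18, 19]
Entering loop: for val in lst:

After execution: total = 0
0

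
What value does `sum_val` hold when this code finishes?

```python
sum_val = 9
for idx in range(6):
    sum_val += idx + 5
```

Let's trace through this code step by step.

Initialize: sum_val = 9
Entering loop: for idx in range(6):

After execution: sum_val = 54
54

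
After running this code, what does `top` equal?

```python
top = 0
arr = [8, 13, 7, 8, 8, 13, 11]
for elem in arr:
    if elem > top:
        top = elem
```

Let's trace through this code step by step.

Initialize: top = 0
Initialize: arr = [8, 13, 7, 8, 8, 13, 11]
Entering loop: for elem in arr:

After execution: top = 13
13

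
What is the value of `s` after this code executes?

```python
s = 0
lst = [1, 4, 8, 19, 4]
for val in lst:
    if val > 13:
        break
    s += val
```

Let's trace through this code step by step.

Initialize: s = 0
Initialize: lst = [1, 4, 8, 19, 4]
Entering loop: for val in lst:

After execution: s = 13
13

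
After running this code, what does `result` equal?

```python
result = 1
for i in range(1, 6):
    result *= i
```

Let's trace through this code step by step.

Initialize: result = 1
Entering loop: for i in range(1, 6):

After execution: result = 120
120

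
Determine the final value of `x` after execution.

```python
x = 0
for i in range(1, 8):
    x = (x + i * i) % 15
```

Let's trace through this code step by step.

Initialize: x = 0
Entering loop: for i in range(1, 8):

After execution: x = 5
5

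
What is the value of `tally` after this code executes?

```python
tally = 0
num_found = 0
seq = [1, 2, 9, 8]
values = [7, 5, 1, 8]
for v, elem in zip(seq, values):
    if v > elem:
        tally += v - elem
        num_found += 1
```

Let's trace through this code step by step.

Initialize: tally = 0
Initialize: num_found = 0
Initialize: seq = [1, 2, 9, 8]
Initialize: values = [7, 5, 1, 8]
Entering loop: for v, elem in zip(seq, values):

After execution: tally = 8
8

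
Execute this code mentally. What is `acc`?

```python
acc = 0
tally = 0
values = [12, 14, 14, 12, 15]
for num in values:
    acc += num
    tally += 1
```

Let's trace through this code step by step.

Initialize: acc = 0
Initialize: tally = 0
Initialize: values = [12, 14, 14, 12, 15]
Entering loop: for num in values:

After execution: acc = 67
67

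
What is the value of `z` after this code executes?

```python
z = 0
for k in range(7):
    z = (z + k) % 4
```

Let's trace through this code step by step.

Initialize: z = 0
Entering loop: for k in range(7):

After execution: z = 1
1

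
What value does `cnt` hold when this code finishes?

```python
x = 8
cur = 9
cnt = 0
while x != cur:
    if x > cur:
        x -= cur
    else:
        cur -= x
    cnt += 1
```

Let's trace through this code step by step.

Initialize: x = 8
Initialize: cur = 9
Initialize: cnt = 0
Entering loop: while x != cur:

After execution: cnt = 8
8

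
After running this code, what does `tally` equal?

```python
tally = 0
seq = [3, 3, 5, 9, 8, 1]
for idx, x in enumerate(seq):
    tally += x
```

Let's trace through this code step by step.

Initialize: tally = 0
Initialize: seq = [3, 3, 5, 9, 8, 1]
Entering loop: for idx, x in enumerate(seq):

After execution: tally = 29
29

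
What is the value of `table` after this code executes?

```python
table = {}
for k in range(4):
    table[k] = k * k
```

Let's trace through this code step by step.

Initialize: table = {}
Entering loop: for k in range(4):

After execution: table = {0: 0, 1: 1, 2: 4, 3: 9}
{0: 0, 1: 1, 2: 4, 3: 9}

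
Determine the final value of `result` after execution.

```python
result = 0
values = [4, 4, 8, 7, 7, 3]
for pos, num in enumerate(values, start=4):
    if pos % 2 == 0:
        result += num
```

Let's trace through this code step by step.

Initialize: result = 0
Initialize: values = [4, 4, 8, 7, 7, 3]
Entering loop: for pos, num in enumerate(values, start=4):

After execution: result = 19
19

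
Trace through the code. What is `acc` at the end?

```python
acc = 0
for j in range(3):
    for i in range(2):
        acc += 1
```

Let's trace through this code step by step.

Initialize: acc = 0
Entering loop: for j in range(3):

After execution: acc = 6
6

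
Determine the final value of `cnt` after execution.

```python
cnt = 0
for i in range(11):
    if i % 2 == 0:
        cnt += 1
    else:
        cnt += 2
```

Let's trace through this code step by step.

Initialize: cnt = 0
Entering loop: for i in range(11):

After execution: cnt = 16
16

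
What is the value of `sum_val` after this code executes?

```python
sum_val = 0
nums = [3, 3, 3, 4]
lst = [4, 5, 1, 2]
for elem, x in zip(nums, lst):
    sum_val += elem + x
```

Let's trace through this code step by step.

Initialize: sum_val = 0
Initialize: nums = [3, 3, 3, 4]
Initialize: lst = [4, 5, 1, 2]
Entering loop: for elem, x in zip(nums, lst):

After execution: sum_val = 25
25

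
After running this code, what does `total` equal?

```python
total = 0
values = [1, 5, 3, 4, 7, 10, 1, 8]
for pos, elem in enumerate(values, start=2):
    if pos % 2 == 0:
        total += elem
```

Let's trace through this code step by step.

Initialize: total = 0
Initialize: values = [1, 5, 3, 4, 7, 10, 1, 8]
Entering loop: for pos, elem in enumerate(values, start=2):

After execution: total = 12
12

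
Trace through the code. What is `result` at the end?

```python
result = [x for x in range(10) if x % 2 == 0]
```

Let's trace through this code step by step.

Initialize: result = [x for x in range(10) if x % 2 == 0]

After execution: result = [0, 2, 4, 6, 8]
[0, 2, 4, 6, 8]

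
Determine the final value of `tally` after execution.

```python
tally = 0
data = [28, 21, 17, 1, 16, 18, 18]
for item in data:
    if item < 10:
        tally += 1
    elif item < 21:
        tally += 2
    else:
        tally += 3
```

Let's trace through this code step by step.

Initialize: tally = 0
Initialize: data = [28, 21, 17, 1, 16, 18, 18]
Entering loop: for item in data:

After execution: tally = 15
15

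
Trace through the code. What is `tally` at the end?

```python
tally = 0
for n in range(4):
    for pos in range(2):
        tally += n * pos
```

Let's trace through this code step by step.

Initialize: tally = 0
Entering loop: for n in range(4):

After execution: tally = 6
6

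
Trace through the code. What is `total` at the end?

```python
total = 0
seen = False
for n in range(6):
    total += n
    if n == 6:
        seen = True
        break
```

Let's trace through this code step by step.

Initialize: total = 0
Initialize: seen = False
Entering loop: for n in range(6):

After execution: total = 15
15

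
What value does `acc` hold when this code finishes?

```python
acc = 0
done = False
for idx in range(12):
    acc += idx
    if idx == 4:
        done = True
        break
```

Let's trace through this code step by step.

Initialize: acc = 0
Initialize: done = False
Entering loop: for idx in range(12):

After execution: acc = 10
10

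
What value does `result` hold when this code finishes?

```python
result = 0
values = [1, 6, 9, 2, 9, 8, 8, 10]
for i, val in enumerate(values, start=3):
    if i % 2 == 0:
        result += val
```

Let's trace through this code step by step.

Initialize: result = 0
Initialize: values = [1, 6, 9, 2, 9, 8, 8, 10]
Entering loop: for i, val in enumerate(values, start=3):

After execution: result = 26
26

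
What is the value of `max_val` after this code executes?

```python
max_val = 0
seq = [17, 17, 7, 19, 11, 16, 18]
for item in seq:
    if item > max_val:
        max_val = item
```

Let's trace through this code step by step.

Initialize: max_val = 0
Initialize: seq = [17, 17, 7, 19, 11, 16, 18]
Entering loop: for item in seq:

After execution: max_val = 19
19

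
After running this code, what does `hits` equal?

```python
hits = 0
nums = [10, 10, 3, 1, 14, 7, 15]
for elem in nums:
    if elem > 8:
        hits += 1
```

Let's trace through this code step by step.

Initialize: hits = 0
Initialize: nums = [10, 10, 3, 1, 14, 7, 15]
Entering loop: for elem in nums:

After execution: hits = 4
4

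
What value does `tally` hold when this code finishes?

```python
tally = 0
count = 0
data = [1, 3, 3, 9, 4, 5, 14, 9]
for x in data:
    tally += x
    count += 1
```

Let's trace through this code step by step.

Initialize: tally = 0
Initialize: count = 0
Initialize: data = [1, 3, 3, 9, 4, 5, 14, 9]
Entering loop: for x in data:

After execution: tally = 48
48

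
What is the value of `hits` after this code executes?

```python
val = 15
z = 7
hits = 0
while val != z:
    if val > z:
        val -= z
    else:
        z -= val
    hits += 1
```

Let's trace through this code step by step.

Initialize: val = 15
Initialize: z = 7
Initialize: hits = 0
Entering loop: while val != z:

After execution: hits = 8
8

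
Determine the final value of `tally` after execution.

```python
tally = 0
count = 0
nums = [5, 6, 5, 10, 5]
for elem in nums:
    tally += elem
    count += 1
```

Let's trace through this code step by step.

Initialize: tally = 0
Initialize: count = 0
Initialize: nums = [5, 6, 5, 10, 5]
Entering loop: for elem in nums:

After execution: tally = 31
31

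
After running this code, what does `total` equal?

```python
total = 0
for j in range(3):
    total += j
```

Let's trace through this code step by step.

Initialize: total = 0
Entering loop: for j in range(3):

After execution: total = 3
3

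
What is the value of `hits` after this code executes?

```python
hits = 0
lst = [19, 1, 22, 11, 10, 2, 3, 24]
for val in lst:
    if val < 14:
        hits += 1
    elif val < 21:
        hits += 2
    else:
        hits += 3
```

Let's trace through this code step by step.

Initialize: hits = 0
Initialize: lst = [19, 1, 22, 11, 10, 2, 3, 24]
Entering loop: for val in lst:

After execution: hits = 13
13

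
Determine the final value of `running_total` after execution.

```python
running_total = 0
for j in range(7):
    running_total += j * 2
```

Let's trace through this code step by step.

Initialize: running_total = 0
Entering loop: for j in range(7):

After execution: running_total = 42
42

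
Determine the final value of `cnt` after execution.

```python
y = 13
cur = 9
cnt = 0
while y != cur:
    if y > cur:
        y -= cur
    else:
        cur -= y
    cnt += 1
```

Let's trace through this code step by step.

Initialize: y = 13
Initialize: cur = 9
Initialize: cnt = 0
Entering loop: while y != cur:

After execution: cnt = 6
6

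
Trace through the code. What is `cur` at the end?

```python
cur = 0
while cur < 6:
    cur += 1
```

Let's trace through this code step by step.

Initialize: cur = 0
Entering loop: while cur < 6:

After execution: cur = 6
6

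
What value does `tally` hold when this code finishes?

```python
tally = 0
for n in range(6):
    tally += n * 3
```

Let's trace through this code step by step.

Initialize: tally = 0
Entering loop: for n in range(6):

After execution: tally = 45
45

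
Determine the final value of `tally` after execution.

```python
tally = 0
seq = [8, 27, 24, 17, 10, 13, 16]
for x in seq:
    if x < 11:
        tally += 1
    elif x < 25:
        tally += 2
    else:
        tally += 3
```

Let's trace through this code step by step.

Initialize: tally = 0
Initialize: seq = [8, 27, 24, 17, 10, 13, 16]
Entering loop: for x in seq:

After execution: tally = 13
13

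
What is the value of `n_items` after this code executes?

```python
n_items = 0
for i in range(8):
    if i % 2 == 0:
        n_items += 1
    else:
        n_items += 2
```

Let's trace through this code step by step.

Initialize: n_items = 0
Entering loop: for i in range(8):

After execution: n_items = 12
12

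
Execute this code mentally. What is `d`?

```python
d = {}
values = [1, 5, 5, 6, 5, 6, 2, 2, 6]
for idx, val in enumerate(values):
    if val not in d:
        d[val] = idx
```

Let's trace through this code step by step.

Initialize: d = {}
Initialize: values = [1, 5, 5, 6, 5, 6, 2, 2, 6]
Entering loop: for idx, val in enumerate(values):

After execution: d = {1: 0, 5: 1, 6: 3, 2: 6}
{1: 0, 5: 1, 6: 3, 2: 6}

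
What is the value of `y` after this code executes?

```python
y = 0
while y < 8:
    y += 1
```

Let's trace through this code step by step.

Initialize: y = 0
Entering loop: while y < 8:

After execution: y = 8
8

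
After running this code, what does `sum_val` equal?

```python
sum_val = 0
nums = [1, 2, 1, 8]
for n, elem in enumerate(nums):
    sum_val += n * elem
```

Let's trace through this code step by step.

Initialize: sum_val = 0
Initialize: nums = [1, 2, 1, 8]
Entering loop: for n, elem in enumerate(nums):

After execution: sum_val = 28
28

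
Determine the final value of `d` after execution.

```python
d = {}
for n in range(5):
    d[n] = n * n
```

Let's trace through this code step by step.

Initialize: d = {}
Entering loop: for n in range(5):

After execution: d = {0: 0, 1: 1, 2: 4, 3: 9, 4: 16}
{0: 0, 1: 1, 2: 4, 3: 9, 4: 16}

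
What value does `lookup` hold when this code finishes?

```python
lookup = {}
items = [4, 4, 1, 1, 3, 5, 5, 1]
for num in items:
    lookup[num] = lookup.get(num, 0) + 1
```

Let's trace through this code step by step.

Initialize: lookup = {}
Initialize: items = [4, 4, 1, 1, 3, 5, 5, 1]
Entering loop: for num in items:

After execution: lookup = {4: 2, 1: 3, 3: 1, 5: 2}
{4: 2, 1: 3, 3: 1, 5: 2}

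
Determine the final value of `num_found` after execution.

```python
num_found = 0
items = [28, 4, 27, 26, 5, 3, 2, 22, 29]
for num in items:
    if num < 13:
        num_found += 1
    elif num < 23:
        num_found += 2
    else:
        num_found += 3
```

Let's trace through this code step by step.

Initialize: num_found = 0
Initialize: items = [28, 4, 27, 26, 5, 3, 2, 22, 29]
Entering loop: for num in items:

After execution: num_found = 18
18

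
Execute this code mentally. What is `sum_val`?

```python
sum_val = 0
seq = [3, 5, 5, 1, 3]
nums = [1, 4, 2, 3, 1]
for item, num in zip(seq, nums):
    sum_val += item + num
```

Let's trace through this code step by step.

Initialize: sum_val = 0
Initialize: seq = [3, 5, 5, 1, 3]
Initialize: nums = [1, 4, 2, 3, 1]
Entering loop: for item, num in zip(seq, nums):

After execution: sum_val = 28
28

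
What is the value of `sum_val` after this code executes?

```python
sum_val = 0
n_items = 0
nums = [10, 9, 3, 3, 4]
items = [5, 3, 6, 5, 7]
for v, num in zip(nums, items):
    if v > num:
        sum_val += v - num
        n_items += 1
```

Let's trace through this code step by step.

Initialize: sum_val = 0
Initialize: n_items = 0
Initialize: nums = [10, 9, 3, 3, 4]
Initialize: items = [5, 3, 6, 5, 7]
Entering loop: for v, num in zip(nums, items):

After execution: sum_val = 11
11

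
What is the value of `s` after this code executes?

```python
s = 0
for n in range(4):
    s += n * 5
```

Let's trace through this code step by step.

Initialize: s = 0
Entering loop: for n in range(4):

After execution: s = 30
30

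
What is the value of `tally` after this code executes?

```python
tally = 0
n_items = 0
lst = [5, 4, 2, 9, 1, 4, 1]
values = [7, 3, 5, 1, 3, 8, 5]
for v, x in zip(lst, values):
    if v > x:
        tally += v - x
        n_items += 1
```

Let's trace through this code step by step.

Initialize: tally = 0
Initialize: n_items = 0
Initialize: lst = [5, 4, 2, 9, 1, 4, 1]
Initialize: values = [7, 3, 5, 1, 3, 8, 5]
Entering loop: for v, x in zip(lst, values):

After execution: tally = 9
9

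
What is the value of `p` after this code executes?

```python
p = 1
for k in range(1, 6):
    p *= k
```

Let's trace through this code step by step.

Initialize: p = 1
Entering loop: for k in range(1, 6):

After execution: p = 120
120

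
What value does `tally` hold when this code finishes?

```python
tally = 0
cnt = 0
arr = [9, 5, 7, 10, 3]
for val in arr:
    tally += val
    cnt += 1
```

Let's trace through this code step by step.

Initialize: tally = 0
Initialize: cnt = 0
Initialize: arr = [9, 5, 7, 10, 3]
Entering loop: for val in arr:

After execution: tally = 34
34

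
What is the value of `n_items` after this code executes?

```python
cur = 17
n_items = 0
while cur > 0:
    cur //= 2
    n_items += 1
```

Let's trace through this code step by step.

Initialize: cur = 17
Initialize: n_items = 0
Entering loop: while cur > 0:

After execution: n_items = 5
5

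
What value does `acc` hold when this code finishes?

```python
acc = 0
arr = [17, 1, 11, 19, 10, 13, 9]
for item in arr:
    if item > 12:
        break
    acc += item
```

Let's trace through this code step by step.

Initialize: acc = 0
Initialize: arr = [17, 1, 11, 19, 10, 13, 9]
Entering loop: for item in arr:

After execution: acc = 0
0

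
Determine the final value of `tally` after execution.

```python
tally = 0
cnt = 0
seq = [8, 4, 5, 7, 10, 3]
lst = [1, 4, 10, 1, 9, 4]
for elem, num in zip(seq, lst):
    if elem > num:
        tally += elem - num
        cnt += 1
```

Let's trace through this code step by step.

Initialize: tally = 0
Initialize: cnt = 0
Initialize: seq = [8, 4, 5, 7, 10, 3]
Initialize: lst = [1, 4, 10, 1, 9, 4]
Entering loop: for elem, num in zip(seq, lst):

After execution: tally = 14
14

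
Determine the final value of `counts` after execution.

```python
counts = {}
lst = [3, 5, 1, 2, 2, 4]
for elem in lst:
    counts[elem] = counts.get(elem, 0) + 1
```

Let's trace through this code step by step.

Initialize: counts = {}
Initialize: lst = [3, 5, 1, 2, 2, 4]
Entering loop: for elem in lst:

After execution: counts = {3: 1, 5: 1, 1: 1, 2: 2, 4: 1}
{3: 1, 5: 1, 1: 1, 2: 2, 4: 1}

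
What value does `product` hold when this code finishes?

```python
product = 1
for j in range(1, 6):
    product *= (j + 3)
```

Let's trace through this code step by step.

Initialize: product = 1
Entering loop: for j in range(1, 6):

After execution: product = 6720
6720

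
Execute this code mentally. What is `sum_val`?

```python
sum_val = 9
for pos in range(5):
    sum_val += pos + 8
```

Let's trace through this code step by step.

Initialize: sum_val = 9
Entering loop: for pos in range(5):

After execution: sum_val = 59
59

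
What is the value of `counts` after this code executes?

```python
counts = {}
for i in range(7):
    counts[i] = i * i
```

Let's trace through this code step by step.

Initialize: counts = {}
Entering loop: for i in range(7):

After execution: counts = {0: 0, 1: 1, 2: 4, 3: 9, 4: 16, 5: 25, 6: 36}
{0: 0, 1: 1, 2: 4, 3: 9, 4: 16, 5: 25, 6: 36}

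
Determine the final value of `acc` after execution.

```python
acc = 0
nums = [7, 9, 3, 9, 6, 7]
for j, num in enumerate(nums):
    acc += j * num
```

Let's trace through this code step by step.

Initialize: acc = 0
Initialize: nums = [7, 9, 3, 9, 6, 7]
Entering loop: for j, num in enumerate(nums):

After execution: acc = 101
101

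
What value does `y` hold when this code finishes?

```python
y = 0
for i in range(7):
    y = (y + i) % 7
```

Let's trace through this code step by step.

Initialize: y = 0
Entering loop: for i in range(7):

After execution: y = 0
0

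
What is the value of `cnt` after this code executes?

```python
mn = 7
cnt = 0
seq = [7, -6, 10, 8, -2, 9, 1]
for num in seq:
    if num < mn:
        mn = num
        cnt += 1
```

Let's trace through this code step by step.

Initialize: mn = 7
Initialize: cnt = 0
Initialize: seq = [7, -6, 10, 8, -2, 9, 1]
Entering loop: for num in seq:

After execution: cnt = 1
1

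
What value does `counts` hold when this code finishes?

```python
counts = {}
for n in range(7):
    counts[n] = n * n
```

Let's trace through this code step by step.

Initialize: counts = {}
Entering loop: for n in range(7):

After execution: counts = {0: 0, 1: 1, 2: 4, 3: 9, 4: 16, 5: 25, 6: 36}
{0: 0, 1: 1, 2: 4, 3: 9, 4: 16, 5: 25, 6: 36}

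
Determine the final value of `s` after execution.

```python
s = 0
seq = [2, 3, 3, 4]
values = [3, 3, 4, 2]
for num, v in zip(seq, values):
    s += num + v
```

Let's trace through this code step by step.

Initialize: s = 0
Initialize: seq = [2, 3, 3, 4]
Initialize: values = [3, 3, 4, 2]
Entering loop: for num, v in zip(seq, values):

After execution: s = 24
24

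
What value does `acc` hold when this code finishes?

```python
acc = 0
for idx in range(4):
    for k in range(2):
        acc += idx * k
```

Let's trace through this code step by step.

Initialize: acc = 0
Entering loop: for idx in range(4):

After execution: acc = 6
6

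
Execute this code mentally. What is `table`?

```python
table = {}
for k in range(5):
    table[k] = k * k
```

Let's trace through this code step by step.

Initialize: table = {}
Entering loop: for k in range(5):

After execution: table = {0: 0, 1: 1, 2: 4, 3: 9, 4: 16}
{0: 0, 1: 1, 2: 4, 3: 9, 4: 16}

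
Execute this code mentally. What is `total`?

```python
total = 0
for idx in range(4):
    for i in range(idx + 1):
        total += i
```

Let's trace through this code step by step.

Initialize: total = 0
Entering loop: for idx in range(4):

After execution: total = 10
10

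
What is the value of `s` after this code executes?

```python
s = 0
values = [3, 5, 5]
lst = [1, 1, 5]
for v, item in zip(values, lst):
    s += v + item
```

Let's trace through this code step by step.

Initialize: s = 0
Initialize: values = [3, 5, 5]
Initialize: lst = [1, 1, 5]
Entering loop: for v, item in zip(values, lst):

After execution: s = 20
20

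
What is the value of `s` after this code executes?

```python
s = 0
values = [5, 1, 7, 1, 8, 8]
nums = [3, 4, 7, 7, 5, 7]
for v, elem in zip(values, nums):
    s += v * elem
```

Let's trace through this code step by step.

Initialize: s = 0
Initialize: values = [5, 1, 7, 1, 8, 8]
Initialize: nums = [3, 4, 7, 7, 5, 7]
Entering loop: for v, elem in zip(values, nums):

After execution: s = 171
171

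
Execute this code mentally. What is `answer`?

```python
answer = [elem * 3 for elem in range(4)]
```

Let's trace through this code step by step.

Initialize: answer = [elem * 3 for elem in range(4)]

After execution: answer = [0, 3, 6, 9]
[0, 3, 6, 9]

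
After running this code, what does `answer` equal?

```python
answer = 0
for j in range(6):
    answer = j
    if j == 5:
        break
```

Let's trace through this code step by step.

Initialize: answer = 0
Entering loop: for j in range(6):

After execution: answer = 5
5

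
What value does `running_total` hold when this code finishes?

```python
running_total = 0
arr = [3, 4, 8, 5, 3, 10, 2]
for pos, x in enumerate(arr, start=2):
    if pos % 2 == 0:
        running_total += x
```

Let's trace through this code step by step.

Initialize: running_total = 0
Initialize: arr = [3, 4, 8, 5, 3, 10, 2]
Entering loop: for pos, x in enumerate(arr, start=2):

After execution: running_total = 16
16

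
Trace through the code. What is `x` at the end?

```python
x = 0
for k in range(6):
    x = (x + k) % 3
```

Let's trace through this code step by step.

Initialize: x = 0
Entering loop: for k in range(6):

After execution: x = 0
0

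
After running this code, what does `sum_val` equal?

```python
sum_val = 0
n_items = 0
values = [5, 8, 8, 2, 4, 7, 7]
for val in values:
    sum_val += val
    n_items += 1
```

Let's trace through this code step by step.

Initialize: sum_val = 0
Initialize: n_items = 0
Initialize: values = [5, 8, 8, 2, 4, 7, 7]
Entering loop: for val in values:

After execution: sum_val = 41
41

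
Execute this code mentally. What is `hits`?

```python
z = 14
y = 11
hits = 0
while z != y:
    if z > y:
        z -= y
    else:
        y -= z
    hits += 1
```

Let's trace through this code step by step.

Initialize: z = 14
Initialize: y = 11
Initialize: hits = 0
Entering loop: while z != y:

After execution: hits = 6
6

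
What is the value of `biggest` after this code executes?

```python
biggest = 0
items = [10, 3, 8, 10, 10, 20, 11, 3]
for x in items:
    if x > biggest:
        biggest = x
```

Let's trace through this code step by step.

Initialize: biggest = 0
Initialize: items = [10, 3, 8, 10, 10, 20, 11, 3]
Entering loop: for x in items:

After execution: biggest = 20
20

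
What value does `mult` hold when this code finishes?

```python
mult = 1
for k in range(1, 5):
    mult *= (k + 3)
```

Let's trace through this code step by step.

Initialize: mult = 1
Entering loop: for k in range(1, 5):

After execution: mult = 840
840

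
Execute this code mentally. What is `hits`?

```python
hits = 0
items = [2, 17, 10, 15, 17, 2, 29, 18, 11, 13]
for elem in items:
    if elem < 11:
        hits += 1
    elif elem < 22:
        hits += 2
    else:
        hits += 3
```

Let's trace through this code step by step.

Initialize: hits = 0
Initialize: items = [2, 17, 10, 15, 17, 2, 29, 18, 11, 13]
Entering loop: for elem in items:

After execution: hits = 18
18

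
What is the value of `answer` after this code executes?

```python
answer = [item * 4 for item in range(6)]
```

Let's trace through this code step by step.

Initialize: answer = [item * 4 for item in range(6)]

After execution: answer = [0, 4, 8, 12, 16, 20]
[0, 4, 8, 12, 16, 20]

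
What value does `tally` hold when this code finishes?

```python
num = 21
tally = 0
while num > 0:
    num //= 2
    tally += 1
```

Let's trace through this code step by step.

Initialize: num = 21
Initialize: tally = 0
Entering loop: while num > 0:

After execution: tally = 5
5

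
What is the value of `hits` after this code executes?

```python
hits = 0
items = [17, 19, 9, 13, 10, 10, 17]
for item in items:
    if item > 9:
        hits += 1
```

Let's trace through this code step by step.

Initialize: hits = 0
Initialize: items = [17, 19, 9, 13, 10, 10, 17]
Entering loop: for item in items:

After execution: hits = 6
6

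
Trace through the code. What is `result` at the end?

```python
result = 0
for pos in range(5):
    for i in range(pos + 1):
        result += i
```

Let's trace through this code step by step.

Initialize: result = 0
Entering loop: for pos in range(5):

After execution: result = 20
20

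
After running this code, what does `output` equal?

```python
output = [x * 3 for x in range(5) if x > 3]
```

Let's trace through this code step by step.

Initialize: output = [x * 3 for x in range(5) if x > 3]

After execution: output = [12]
[12]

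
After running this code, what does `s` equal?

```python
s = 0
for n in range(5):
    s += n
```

Let's trace through this code step by step.

Initialize: s = 0
Entering loop: for n in range(5):

After execution: s = 10
10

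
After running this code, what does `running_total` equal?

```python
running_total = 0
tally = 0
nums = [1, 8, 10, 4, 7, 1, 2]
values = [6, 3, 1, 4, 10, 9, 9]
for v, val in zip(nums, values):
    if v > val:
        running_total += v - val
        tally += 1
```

Let's trace through this code step by step.

Initialize: running_total = 0
Initialize: tally = 0
Initialize: nums = [1, 8, 10, 4, 7, 1, 2]
Initialize: values = [6, 3, 1, 4, 10, 9, 9]
Entering loop: for v, val in zip(nums, values):

After execution: running_total = 14
14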